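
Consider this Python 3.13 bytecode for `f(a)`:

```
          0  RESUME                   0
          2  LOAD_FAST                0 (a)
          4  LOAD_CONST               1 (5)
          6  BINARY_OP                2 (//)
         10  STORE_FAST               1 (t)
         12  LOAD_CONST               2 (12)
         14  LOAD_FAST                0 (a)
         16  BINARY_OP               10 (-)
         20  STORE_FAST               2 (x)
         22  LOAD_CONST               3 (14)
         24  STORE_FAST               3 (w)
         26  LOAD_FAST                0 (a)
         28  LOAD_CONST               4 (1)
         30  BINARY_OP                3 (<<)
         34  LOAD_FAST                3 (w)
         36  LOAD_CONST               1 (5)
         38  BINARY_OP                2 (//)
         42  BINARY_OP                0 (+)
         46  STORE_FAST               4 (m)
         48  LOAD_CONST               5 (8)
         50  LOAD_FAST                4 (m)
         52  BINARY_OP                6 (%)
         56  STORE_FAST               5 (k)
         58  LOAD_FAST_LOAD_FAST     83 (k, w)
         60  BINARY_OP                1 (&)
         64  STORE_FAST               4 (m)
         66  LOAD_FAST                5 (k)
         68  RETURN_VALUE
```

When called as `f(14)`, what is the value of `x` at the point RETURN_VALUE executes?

-2

LOAD_FAST a → push 14. Stack: [14]
LOAD_CONST → push 5. Stack: [14, 5]
BINARY_OP // → 14 // 5 = 2. Stack: [2]
STORE_FAST t → t=2. Stack: []
LOAD_CONST → push 12. Stack: [12]
LOAD_FAST a → push 14. Stack: [12, 14]
BINARY_OP - → 12 - 14 = -2. Stack: [-2]
STORE_FAST x → x=-2. Stack: []
LOAD_CONST → push 14. Stack: [14]
STORE_FAST w → w=14. Stack: []
LOAD_FAST a → push 14. Stack: [14]
LOAD_CONST → push 1. Stack: [14, 1]
BINARY_OP << → 14 << 1 = 28. Stack: [28]
LOAD_FAST w → push 14. Stack: [28, 14]
LOAD_CONST → push 5. Stack: [28, 14, 5]
BINARY_OP // → 14 // 5 = 2. Stack: [28, 2]
BINARY_OP + → 28 + 2 = 30. Stack: [30]
STORE_FAST m → m=30. Stack: []
LOAD_CONST → push 8. Stack: [8]
LOAD_FAST m → push 30. Stack: [8, 30]
BINARY_OP % → 8 % 30 = 8. Stack: [8]
STORE_FAST k → k=8. Stack: []
LOAD_FAST_LOAD_FAST k,w → push 8,14. Stack: [8, 14]
BINARY_OP & → 8 & 14 = 8. Stack: [8]
STORE_FAST m → m=8. Stack: []
LOAD_FAST k → push 8. Stack: [8]
RETURN_VALUE → return 8.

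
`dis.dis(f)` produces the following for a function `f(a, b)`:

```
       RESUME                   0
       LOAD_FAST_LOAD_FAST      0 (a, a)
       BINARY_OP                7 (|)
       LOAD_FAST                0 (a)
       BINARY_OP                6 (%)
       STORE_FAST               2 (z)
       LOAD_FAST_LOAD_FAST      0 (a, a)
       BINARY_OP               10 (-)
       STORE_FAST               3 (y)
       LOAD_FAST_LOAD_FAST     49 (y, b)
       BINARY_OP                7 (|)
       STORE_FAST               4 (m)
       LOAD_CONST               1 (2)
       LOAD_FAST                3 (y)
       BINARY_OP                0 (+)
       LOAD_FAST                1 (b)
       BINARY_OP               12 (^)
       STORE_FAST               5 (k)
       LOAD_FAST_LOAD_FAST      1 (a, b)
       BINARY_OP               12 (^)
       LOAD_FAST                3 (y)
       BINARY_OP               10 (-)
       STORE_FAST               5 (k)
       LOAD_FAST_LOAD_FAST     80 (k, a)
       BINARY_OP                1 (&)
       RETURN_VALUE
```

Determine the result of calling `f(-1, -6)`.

5

LOAD_FAST_LOAD_FAST a,a → push -1,-1. Stack: [-1, -1]
BINARY_OP | → -1 | -1 = -1. Stack: [-1]
LOAD_FAST a → push -1. Stack: [-1, -1]
BINARY_OP % → -1 % -1 = 0. Stack: [0]
STORE_FAST z → z=0. Stack: []
LOAD_FAST_LOAD_FAST a,a → push -1,-1. Stack: [-1, -1]
BINARY_OP - → -1 - -1 = 0. Stack: [0]
STORE_FAST y → y=0. Stack: []
LOAD_FAST_LOAD_FAST y,b → push 0,-6. Stack: [0, -6]
BINARY_OP | → 0 | -6 = -6. Stack: [-6]
STORE_FAST m → m=-6. Stack: []
LOAD_CONST → push 2. Stack: [2]
LOAD_FAST y → push 0. Stack: [2, 0]
BINARY_OP + → 2 + 0 = 2. Stack: [2]
LOAD_FAST b → push -6. Stack: [2, -6]
BINARY_OP ^ → 2 ^ -6 = -8. Stack: [-8]
STORE_FAST k → k=-8. Stack: []
LOAD_FAST_LOAD_FAST a,b → push -1,-6. Stack: [-1, -6]
BINARY_OP ^ → -1 ^ -6 = 5. Stack: [5]
LOAD_FAST y → push 0. Stack: [5, 0]
BINARY_OP - → 5 - 0 = 5. Stack: [5]
STORE_FAST k → k=5. Stack: []
LOAD_FAST_LOAD_FAST k,a → push 5,-1. Stack: [5, -1]
BINARY_OP & → 5 & -1 = 5. Stack: [5]
RETURN_VALUE → return 5.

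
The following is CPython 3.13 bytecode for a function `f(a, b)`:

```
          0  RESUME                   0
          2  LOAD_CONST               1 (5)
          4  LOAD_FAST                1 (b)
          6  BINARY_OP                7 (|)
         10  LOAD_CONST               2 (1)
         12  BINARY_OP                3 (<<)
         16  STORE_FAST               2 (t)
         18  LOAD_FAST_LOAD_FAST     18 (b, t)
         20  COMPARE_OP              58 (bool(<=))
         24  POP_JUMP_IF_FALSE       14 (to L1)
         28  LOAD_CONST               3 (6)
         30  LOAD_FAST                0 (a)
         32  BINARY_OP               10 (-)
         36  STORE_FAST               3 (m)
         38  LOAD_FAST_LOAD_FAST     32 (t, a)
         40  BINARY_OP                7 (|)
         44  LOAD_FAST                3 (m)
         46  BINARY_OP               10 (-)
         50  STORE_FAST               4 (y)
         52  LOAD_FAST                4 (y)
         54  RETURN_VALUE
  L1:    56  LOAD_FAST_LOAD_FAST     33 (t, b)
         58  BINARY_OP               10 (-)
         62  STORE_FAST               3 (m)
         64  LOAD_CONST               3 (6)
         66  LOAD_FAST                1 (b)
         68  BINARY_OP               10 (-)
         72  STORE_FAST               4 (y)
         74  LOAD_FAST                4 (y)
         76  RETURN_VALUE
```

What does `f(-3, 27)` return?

-10

LOAD_CONST → push 5. Stack: [5]
LOAD_FAST b → push 27. Stack: [5, 27]
BINARY_OP | → 5 | 27 = 31. Stack: [31]
LOAD_CONST → push 1. Stack: [31, 1]
BINARY_OP << → 31 << 1 = 62. Stack: [62]
STORE_FAST t → t=62. Stack: []
LOAD_FAST_LOAD_FAST b,t → push 27,62. Stack: [27, 62]
COMPARE_OP bool(<=) → 27 vs 62 = True. Stack: [True]
POP_JUMP_IF_FALSE → pop True; no jump. Stack: []
LOAD_CONST → push 6. Stack: [6]
LOAD_FAST a → push -3. Stack: [6, -3]
BINARY_OP - → 6 - -3 = 9. Stack: [9]
STORE_FAST m → m=9. Stack: []
LOAD_FAST_LOAD_FAST t,a → push 62,-3. Stack: [62, -3]
BINARY_OP | → 62 | -3 = -1. Stack: [-1]
LOAD_FAST m → push 9. Stack: [-1, 9]
BINARY_OP - → -1 - 9 = -10. Stack: [-10]
STORE_FAST y → y=-10. Stack: []
LOAD_FAST y → push -10. Stack: [-10]
RETURN_VALUE → return -10.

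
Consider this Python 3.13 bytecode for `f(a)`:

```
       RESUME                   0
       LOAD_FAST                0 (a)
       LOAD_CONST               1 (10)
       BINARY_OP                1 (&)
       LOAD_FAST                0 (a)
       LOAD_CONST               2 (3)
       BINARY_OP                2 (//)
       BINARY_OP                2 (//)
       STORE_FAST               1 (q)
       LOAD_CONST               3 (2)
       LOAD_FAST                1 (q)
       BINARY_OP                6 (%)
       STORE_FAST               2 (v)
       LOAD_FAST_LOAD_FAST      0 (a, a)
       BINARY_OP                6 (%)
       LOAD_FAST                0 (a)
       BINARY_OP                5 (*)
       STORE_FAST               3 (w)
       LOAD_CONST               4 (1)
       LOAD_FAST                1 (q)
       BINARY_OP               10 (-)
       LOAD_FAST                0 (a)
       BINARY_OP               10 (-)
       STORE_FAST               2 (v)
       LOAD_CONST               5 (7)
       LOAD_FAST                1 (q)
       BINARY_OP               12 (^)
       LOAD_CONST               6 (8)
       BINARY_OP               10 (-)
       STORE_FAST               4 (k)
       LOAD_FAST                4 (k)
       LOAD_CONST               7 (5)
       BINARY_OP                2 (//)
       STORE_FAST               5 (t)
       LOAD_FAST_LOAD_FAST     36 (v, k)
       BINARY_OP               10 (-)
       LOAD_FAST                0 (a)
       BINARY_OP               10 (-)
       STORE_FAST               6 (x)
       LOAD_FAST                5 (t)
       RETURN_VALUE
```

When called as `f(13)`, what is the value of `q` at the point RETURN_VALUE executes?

2

LOAD_FAST a → push 13. Stack: [13]
LOAD_CONST → push 10. Stack: [13, 10]
BINARY_OP & → 13 & 10 = 8. Stack: [8]
LOAD_FAST a → push 13. Stack: [8, 13]
LOAD_CONST → push 3. Stack: [8, 13, 3]
BINARY_OP // → 13 // 3 = 4. Stack: [8, 4]
BINARY_OP // → 8 // 4 = 2. Stack: [2]
STORE_FAST q → q=2. Stack: []
LOAD_CONST → push 2. Stack: [2]
LOAD_FAST q → push 2. Stack: [2, 2]
BINARY_OP % → 2 % 2 = 0. Stack: [0]
STORE_FAST v → v=0. Stack: []
LOAD_FAST_LOAD_FAST a,a → push 13,13. Stack: [13, 13]
BINARY_OP % → 13 % 13 = 0. Stack: [0]
LOAD_FAST a → push 13. Stack: [0, 13]
BINARY_OP * → 0 * 13 = 0. Stack: [0]
STORE_FAST w → w=0. Stack: []
LOAD_CONST → push 1. Stack: [1]
LOAD_FAST q → push 2. Stack: [1, 2]
BINARY_OP - → 1 - 2 = -1. Stack: [-1]
LOAD_FAST a → push 13. Stack: [-1, 13]
BINARY_OP - → -1 - 13 = -14. Stack: [-14]
STORE_FAST v → v=-14. Stack: []
LOAD_CONST → push 7. Stack: [7]
LOAD_FAST q → push 2. Stack: [7, 2]
BINARY_OP ^ → 7 ^ 2 = 5. Stack: [5]
LOAD_CONST → push 8. Stack: [5, 8]
BINARY_OP - → 5 - 8 = -3. Stack: [-3]
STORE_FAST k → k=-3. Stack: []
LOAD_FAST k → push -3. Stack: [-3]
LOAD_CONST → push 5. Stack: [-3, 5]
BINARY_OP // → -3 // 5 = -1. Stack: [-1]
STORE_FAST t → t=-1. Stack: []
LOAD_FAST_LOAD_FAST v,k → push -14,-3. Stack: [-14, -3]
BINARY_OP - → -14 - -3 = -11. Stack: [-11]
LOAD_FAST a → push 13. Stack: [-11, 13]
BINARY_OP - → -11 - 13 = -24. Stack: [-24]
STORE_FAST x → x=-24. Stack: []
LOAD_FAST t → push -1. Stack: [-1]
RETURN_VALUE → return -1.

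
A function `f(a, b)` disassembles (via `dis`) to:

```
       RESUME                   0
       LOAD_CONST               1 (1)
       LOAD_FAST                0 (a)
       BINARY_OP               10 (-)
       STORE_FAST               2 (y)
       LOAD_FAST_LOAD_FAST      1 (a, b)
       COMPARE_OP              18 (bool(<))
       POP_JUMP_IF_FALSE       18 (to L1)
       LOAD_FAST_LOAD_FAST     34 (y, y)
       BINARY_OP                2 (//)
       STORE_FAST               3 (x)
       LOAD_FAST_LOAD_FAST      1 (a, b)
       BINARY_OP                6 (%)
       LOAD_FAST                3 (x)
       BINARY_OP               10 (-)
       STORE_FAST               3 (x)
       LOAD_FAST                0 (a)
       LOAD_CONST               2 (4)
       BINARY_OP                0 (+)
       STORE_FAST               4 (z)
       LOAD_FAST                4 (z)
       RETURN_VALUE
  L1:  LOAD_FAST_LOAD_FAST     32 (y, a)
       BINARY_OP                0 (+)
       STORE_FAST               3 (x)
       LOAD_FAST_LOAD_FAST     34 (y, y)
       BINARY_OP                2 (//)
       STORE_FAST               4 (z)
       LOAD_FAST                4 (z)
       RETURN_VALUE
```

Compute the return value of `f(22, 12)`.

1

LOAD_CONST → push 1. Stack: [1]
LOAD_FAST a → push 22. Stack: [1, 22]
BINARY_OP - → 1 - 22 = -21. Stack: [-21]
STORE_FAST y → y=-21. Stack: []
LOAD_FAST_LOAD_FAST a,b → push 22,12. Stack: [22, 12]
COMPARE_OP bool(<) → 22 vs 12 = False. Stack: [False]
POP_JUMP_IF_FALSE → pop False; jump. Stack: []
LOAD_FAST_LOAD_FAST y,a → push -21,22. Stack: [-21, 22]
BINARY_OP + → -21 + 22 = 1. Stack: [1]
STORE_FAST x → x=1. Stack: []
LOAD_FAST_LOAD_FAST y,y → push -21,-21. Stack: [-21, -21]
BINARY_OP // → -21 // -21 = 1. Stack: [1]
STORE_FAST z → z=1. Stack: []
LOAD_FAST z → push 1. Stack: [1]
RETURN_VALUE → return 1.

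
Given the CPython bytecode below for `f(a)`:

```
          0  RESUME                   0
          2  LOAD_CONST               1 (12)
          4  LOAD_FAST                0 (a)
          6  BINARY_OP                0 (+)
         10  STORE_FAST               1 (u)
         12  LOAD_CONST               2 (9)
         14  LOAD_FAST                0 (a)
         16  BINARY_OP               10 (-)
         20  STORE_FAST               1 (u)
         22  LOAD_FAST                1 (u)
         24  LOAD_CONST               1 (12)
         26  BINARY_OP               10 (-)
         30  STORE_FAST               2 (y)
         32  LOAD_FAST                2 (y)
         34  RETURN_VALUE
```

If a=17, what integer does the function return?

LOAD_CONST → push 12. Stack: [12]
LOAD_FAST a → push 17. Stack: [12, 17]
BINARY_OP + → 12 + 17 = 29. Stack: [29]
STORE_FAST u → u=29. Stack: []
LOAD_CONST → push 9. Stack: [9]
LOAD_FAST a → push 17. Stack: [9, 17]
BINARY_OP - → 9 - 17 = -8. Stack: [-8]
STORE_FAST u → u=-8. Stack: []
LOAD_FAST u → push -8. Stack: [-8]
LOAD_CONST → push 12. Stack: [-8, 12]
BINARY_OP - → -8 - 12 = -20. Stack: [-20]
STORE_FAST y → y=-20. Stack: []
LOAD_FAST y → push -20. Stack: [-20]
RETURN_VALUE → return -20.

-20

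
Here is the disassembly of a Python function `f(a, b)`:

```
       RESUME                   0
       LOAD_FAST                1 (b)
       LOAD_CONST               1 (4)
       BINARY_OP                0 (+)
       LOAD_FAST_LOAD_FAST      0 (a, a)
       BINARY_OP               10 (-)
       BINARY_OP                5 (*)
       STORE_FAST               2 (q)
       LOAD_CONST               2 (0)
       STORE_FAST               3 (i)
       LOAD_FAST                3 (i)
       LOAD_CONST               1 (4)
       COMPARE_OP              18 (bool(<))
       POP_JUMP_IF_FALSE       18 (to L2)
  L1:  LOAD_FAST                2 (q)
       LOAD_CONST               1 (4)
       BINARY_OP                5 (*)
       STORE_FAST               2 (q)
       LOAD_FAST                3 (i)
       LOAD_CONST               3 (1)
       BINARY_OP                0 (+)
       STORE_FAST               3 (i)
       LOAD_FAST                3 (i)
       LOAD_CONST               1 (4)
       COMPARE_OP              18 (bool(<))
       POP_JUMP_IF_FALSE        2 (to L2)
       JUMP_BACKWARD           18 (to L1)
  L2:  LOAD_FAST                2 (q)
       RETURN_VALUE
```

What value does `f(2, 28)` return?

0

LOAD_FAST b → push 28. Stack: [28]
LOAD_CONST → push 4. Stack: [28, 4]
BINARY_OP + → 28 + 4 = 32. Stack: [32]
LOAD_FAST_LOAD_FAST a,a → push 2,2. Stack: [32, 2, 2]
BINARY_OP - → 2 - 2 = 0. Stack: [32, 0]
BINARY_OP * → 32 * 0 = 0. Stack: [0]
STORE_FAST q → q=0. Stack: []
LOAD_CONST → push 0. Stack: [0]
STORE_FAST i → i=0. Stack: []
LOAD_FAST i → push 0. Stack: [0]
LOAD_CONST → push 4. Stack: [0, 4]
COMPARE_OP bool(<) → 0 vs 4 = True. Stack: [True]
POP_JUMP_IF_FALSE → pop True; no jump. Stack: []
LOAD_FAST q → push 0. Stack: [0]
LOAD_CONST → push 4. Stack: [0, 4]
BINARY_OP * → 0 * 4 = 0. Stack: [0]
STORE_FAST q → q=0. Stack: []
LOAD_FAST i → push 0. Stack: [0]
LOAD_CONST → push 1. Stack: [0, 1]
BINARY_OP + → 0 + 1 = 1. Stack: [1]
STORE_FAST i → i=1. Stack: []
LOAD_FAST i → push 1. Stack: [1]
LOAD_CONST → push 4. Stack: [1, 4]
COMPARE_OP bool(<) → 1 vs 4 = True. Stack: [True]
POP_JUMP_IF_FALSE → pop True; no jump. Stack: []
LOAD_FAST q → push 0. Stack: [0]
LOAD_CONST → push 4. Stack: [0, 4]
BINARY_OP * → 0 * 4 = 0. Stack: [0]
STORE_FAST q → q=0. Stack: []
LOAD_FAST i → push 1. Stack: [1]
LOAD_CONST → push 1. Stack: [1, 1]
BINARY_OP + → 1 + 1 = 2. Stack: [2]
STORE_FAST i → i=2. Stack: []
LOAD_FAST i → push 2. Stack: [2]
LOAD_CONST → push 4. Stack: [2, 4]
COMPARE_OP bool(<) → 2 vs 4 = True. Stack: [True]
POP_JUMP_IF_FALSE → pop True; no jump. Stack: []
LOAD_FAST q → push 0. Stack: [0]
LOAD_CONST → push 4. Stack: [0, 4]
BINARY_OP * → 0 * 4 = 0. Stack: [0]
STORE_FAST q → q=0. Stack: []
LOAD_FAST i → push 2. Stack: [2]
LOAD_CONST → push 1. Stack: [2, 1]
BINARY_OP + → 2 + 1 = 3. Stack: [3]
STORE_FAST i → i=3. Stack: []
LOAD_FAST i → push 3. Stack: [3]
LOAD_CONST → push 4. Stack: [3, 4]
COMPARE_OP bool(<) → 3 vs 4 = True. Stack: [True]
POP_JUMP_IF_FALSE → pop True; no jump. Stack: []
LOAD_FAST q → push 0. Stack: [0]
LOAD_CONST → push 4. Stack: [0, 4]
BINARY_OP * → 0 * 4 = 0. Stack: [0]
STORE_FAST q → q=0. Stack: []
LOAD_FAST i → push 3. Stack: [3]
LOAD_CONST → push 1. Stack: [3, 1]
BINARY_OP + → 3 + 1 = 4. Stack: [4]
STORE_FAST i → i=4. Stack: []
LOAD_FAST i → push 4. Stack: [4]
LOAD_CONST → push 4. Stack: [4, 4]
COMPARE_OP bool(<) → 4 vs 4 = False. Stack: [False]
POP_JUMP_IF_FALSE → pop False; jump. Stack: []
LOAD_FAST q → push 0. Stack: [0]
RETURN_VALUE → return 0.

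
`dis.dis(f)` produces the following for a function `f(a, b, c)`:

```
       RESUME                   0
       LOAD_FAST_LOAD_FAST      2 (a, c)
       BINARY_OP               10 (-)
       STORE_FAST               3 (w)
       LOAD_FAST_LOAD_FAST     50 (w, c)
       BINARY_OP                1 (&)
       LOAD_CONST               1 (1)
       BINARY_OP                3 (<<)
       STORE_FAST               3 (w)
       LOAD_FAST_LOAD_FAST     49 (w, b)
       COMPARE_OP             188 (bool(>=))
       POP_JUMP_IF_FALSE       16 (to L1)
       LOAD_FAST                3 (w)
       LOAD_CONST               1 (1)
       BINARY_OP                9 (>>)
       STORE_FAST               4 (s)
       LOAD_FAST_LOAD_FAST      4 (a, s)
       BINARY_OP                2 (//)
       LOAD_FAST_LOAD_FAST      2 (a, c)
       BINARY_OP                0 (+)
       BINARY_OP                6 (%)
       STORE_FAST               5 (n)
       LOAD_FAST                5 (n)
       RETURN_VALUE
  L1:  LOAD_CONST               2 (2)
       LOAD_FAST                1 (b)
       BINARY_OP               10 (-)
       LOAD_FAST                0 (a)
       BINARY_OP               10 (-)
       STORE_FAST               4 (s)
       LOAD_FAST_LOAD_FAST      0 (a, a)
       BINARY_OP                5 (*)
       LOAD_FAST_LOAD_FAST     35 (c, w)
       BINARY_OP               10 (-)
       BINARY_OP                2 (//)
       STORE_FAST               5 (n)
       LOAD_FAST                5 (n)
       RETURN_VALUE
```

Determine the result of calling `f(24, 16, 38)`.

LOAD_FAST_LOAD_FAST a,c → push 24,38. Stack: [24, 38]
BINARY_OP - → 24 - 38 = -14. Stack: [-14]
STORE_FAST w → w=-14. Stack: []
LOAD_FAST_LOAD_FAST w,c → push -14,38. Stack: [-14, 38]
BINARY_OP & → -14 & 38 = 34. Stack: [34]
LOAD_CONST → push 1. Stack: [34, 1]
BINARY_OP << → 34 << 1 = 68. Stack: [68]
STORE_FAST w → w=68. Stack: []
LOAD_FAST_LOAD_FAST w,b → push 68,16. Stack: [68, 16]
COMPARE_OP bool(>=) → 68 vs 16 = True. Stack: [True]
POP_JUMP_IF_FALSE → pop True; no jump. Stack: []
LOAD_FAST w → push 68. Stack: [68]
LOAD_CONST → push 1. Stack: [68, 1]
BINARY_OP >> → 68 >> 1 = 34. Stack: [34]
STORE_FAST s → s=34. Stack: []
LOAD_FAST_LOAD_FAST a,s → push 24,34. Stack: [24, 34]
BINARY_OP // → 24 // 34 = 0. Stack: [0]
LOAD_FAST_LOAD_FAST a,c → push 24,38. Stack: [0, 24, 38]
BINARY_OP + → 24 + 38 = 62. Stack: [0, 62]
BINARY_OP % → 0 % 62 = 0. Stack: [0]
STORE_FAST n → n=0. Stack: []
LOAD_FAST n → push 0. Stack: [0]
RETURN_VALUE → return 0.

0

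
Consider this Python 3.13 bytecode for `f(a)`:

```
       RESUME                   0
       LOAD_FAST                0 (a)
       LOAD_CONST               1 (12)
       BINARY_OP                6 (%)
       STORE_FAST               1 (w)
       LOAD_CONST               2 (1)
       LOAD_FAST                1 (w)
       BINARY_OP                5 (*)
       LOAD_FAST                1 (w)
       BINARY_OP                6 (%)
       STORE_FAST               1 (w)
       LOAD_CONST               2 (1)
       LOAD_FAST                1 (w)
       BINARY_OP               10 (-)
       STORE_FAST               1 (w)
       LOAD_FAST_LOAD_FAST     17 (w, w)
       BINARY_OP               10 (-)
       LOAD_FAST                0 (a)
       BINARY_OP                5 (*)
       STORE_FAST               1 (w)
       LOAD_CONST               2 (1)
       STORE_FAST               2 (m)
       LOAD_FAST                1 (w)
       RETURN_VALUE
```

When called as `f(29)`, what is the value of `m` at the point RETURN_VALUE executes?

1

LOAD_FAST a → push 29. Stack: [29]
LOAD_CONST → push 12. Stack: [29, 12]
BINARY_OP % → 29 % 12 = 5. Stack: [5]
STORE_FAST w → w=5. Stack: []
LOAD_CONST → push 1. Stack: [1]
LOAD_FAST w → push 5. Stack: [1, 5]
BINARY_OP * → 1 * 5 = 5. Stack: [5]
LOAD_FAST w → push 5. Stack: [5, 5]
BINARY_OP % → 5 % 5 = 0. Stack: [0]
STORE_FAST w → w=0. Stack: []
LOAD_CONST → push 1. Stack: [1]
LOAD_FAST w → push 0. Stack: [1, 0]
BINARY_OP - → 1 - 0 = 1. Stack: [1]
STORE_FAST w → w=1. Stack: []
LOAD_FAST_LOAD_FAST w,w → push 1,1. Stack: [1, 1]
BINARY_OP - → 1 - 1 = 0. Stack: [0]
LOAD_FAST a → push 29. Stack: [0, 29]
BINARY_OP * → 0 * 29 = 0. Stack: [0]
STORE_FAST w → w=0. Stack: []
LOAD_CONST → push 1. Stack: [1]
STORE_FAST m → m=1. Stack: []
LOAD_FAST w → push 0. Stack: [0]
RETURN_VALUE → return 0.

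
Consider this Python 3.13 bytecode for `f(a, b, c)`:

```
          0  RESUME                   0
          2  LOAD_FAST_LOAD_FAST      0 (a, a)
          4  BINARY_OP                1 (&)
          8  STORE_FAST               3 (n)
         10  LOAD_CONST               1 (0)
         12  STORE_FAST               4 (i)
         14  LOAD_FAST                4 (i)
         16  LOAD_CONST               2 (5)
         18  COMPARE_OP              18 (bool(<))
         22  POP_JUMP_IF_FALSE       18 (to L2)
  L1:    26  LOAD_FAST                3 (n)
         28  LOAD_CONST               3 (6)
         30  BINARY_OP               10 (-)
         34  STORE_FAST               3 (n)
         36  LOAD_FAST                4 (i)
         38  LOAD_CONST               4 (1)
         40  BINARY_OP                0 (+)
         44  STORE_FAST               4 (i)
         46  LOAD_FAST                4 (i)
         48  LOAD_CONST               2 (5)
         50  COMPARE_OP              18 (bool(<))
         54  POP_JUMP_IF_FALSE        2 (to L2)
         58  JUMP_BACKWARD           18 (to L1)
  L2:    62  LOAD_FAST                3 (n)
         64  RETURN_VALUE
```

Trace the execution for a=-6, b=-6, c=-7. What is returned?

-36

LOAD_FAST_LOAD_FAST a,a → push -6,-6
BINARY_OP & → -6 & -6 = -6
STORE_FAST n → n=-6
LOAD_CONST → push 0
STORE_FAST i → i=0
LOAD_FAST i → push 0
LOAD_CONST → push 5
COMPARE_OP bool(<) → 0 vs 5 = True
POP_JUMP_IF_FALSE → pop True; no jump
LOAD_FAST n → push -6
LOAD_CONST → push 6
BINARY_OP - → -6 - 6 = -12
STORE_FAST n → n=-12
LOAD_FAST i → push 0
LOAD_CONST → push 1
BINARY_OP + → 0 + 1 = 1
STORE_FAST i → i=1
LOAD_FAST i → push 1
LOAD_CONST → push 5
COMPARE_OP bool(<) → 1 vs 5 = True
POP_JUMP_IF_FALSE → pop True; no jump
LOAD_FAST n → push -12
LOAD_CONST → push 6
BINARY_OP - → -12 - 6 = -18
STORE_FAST n → n=-18
LOAD_FAST i → push 1
LOAD_CONST → push 1
BINARY_OP + → 1 + 1 = 2
STORE_FAST i → i=2
LOAD_FAST i → push 2
LOAD_CONST → push 5
COMPARE_OP bool(<) → 2 vs 5 = True
POP_JUMP_IF_FALSE → pop True; no jump
LOAD_FAST n → push -18
LOAD_CONST → push 6
BINARY_OP - → -18 - 6 = -24
STORE_FAST n → n=-24
LOAD_FAST i → push 2
LOAD_CONST → push 1
BINARY_OP + → 2 + 1 = 3
STORE_FAST i → i=3
LOAD_FAST i → push 3
LOAD_CONST → push 5
COMPARE_OP bool(<) → 3 vs 5 = True
POP_JUMP_IF_FALSE → pop True; no jump
LOAD_FAST n → push -24
LOAD_CONST → push 6
BINARY_OP - → -24 - 6 = -30
STORE_FAST n → n=-30
LOAD_FAST i → push 3
LOAD_CONST → push 1
BINARY_OP + → 3 + 1 = 4
STORE_FAST i → i=4
LOAD_FAST i → push 4
LOAD_CONST → push 5
COMPARE_OP bool(<) → 4 vs 5 = True
POP_JUMP_IF_FALSE → pop True; no jump
LOAD_FAST n → push -30
LOAD_CONST → push 6
BINARY_OP - → -30 - 6 = -36
STORE_FAST n → n=-36
LOAD_FAST i → push 4
LOAD_CONST → push 1
BINARY_OP + → 4 + 1 = 5
STORE_FAST i → i=5
LOAD_FAST i → push 5
LOAD_CONST → push 5
COMPARE_OP bool(<) → 5 vs 5 = False
POP_JUMP_IF_FALSE → pop False; jump
LOAD_FAST n → push -36
RETURN_VALUE → return -36.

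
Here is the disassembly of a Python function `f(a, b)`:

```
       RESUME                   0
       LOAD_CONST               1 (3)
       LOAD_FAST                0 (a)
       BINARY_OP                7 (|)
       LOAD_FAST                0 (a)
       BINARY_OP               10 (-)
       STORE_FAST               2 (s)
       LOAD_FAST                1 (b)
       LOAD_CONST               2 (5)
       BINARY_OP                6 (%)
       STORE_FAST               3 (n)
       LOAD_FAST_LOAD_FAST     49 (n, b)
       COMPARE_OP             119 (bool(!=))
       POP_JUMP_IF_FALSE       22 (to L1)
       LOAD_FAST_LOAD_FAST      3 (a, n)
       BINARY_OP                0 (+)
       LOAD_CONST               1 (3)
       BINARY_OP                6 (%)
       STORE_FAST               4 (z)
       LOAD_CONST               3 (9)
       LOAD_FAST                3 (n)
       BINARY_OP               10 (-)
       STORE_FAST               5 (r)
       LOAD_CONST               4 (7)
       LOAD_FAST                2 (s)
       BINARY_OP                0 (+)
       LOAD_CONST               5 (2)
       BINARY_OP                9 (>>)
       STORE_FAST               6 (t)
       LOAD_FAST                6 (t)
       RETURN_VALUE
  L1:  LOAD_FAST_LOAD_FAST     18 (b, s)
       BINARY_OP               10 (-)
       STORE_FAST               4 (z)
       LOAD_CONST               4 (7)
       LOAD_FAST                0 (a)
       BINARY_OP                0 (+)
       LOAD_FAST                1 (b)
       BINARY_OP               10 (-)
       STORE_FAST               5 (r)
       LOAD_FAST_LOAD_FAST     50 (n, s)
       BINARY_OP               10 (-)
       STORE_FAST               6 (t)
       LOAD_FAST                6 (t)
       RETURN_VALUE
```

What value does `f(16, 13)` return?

LOAD_CONST → push 3. Stack: [3]
LOAD_FAST a → push 16. Stack: [3, 16]
BINARY_OP | → 3 | 16 = 19. Stack: [19]
LOAD_FAST a → push 16. Stack: [19, 16]
BINARY_OP - → 19 - 16 = 3. Stack: [3]
STORE_FAST s → s=3. Stack: []
LOAD_FAST b → push 13. Stack: [13]
LOAD_CONST → push 5. Stack: [13, 5]
BINARY_OP % → 13 % 5 = 3. Stack: [3]
STORE_FAST n → n=3. Stack: []
LOAD_FAST_LOAD_FAST n,b → push 3,13. Stack: [3, 13]
COMPARE_OP bool(!=) → 3 vs 13 = True. Stack: [True]
POP_JUMP_IF_FALSE → pop True; no jump. Stack: []
LOAD_FAST_LOAD_FAST a,n → push 16,3. Stack: [16, 3]
BINARY_OP + → 16 + 3 = 19. Stack: [19]
LOAD_CONST → push 3. Stack: [19, 3]
BINARY_OP % → 19 % 3 = 1. Stack: [1]
STORE_FAST z → z=1. Stack: []
LOAD_CONST → push 9. Stack: [9]
LOAD_FAST n → push 3. Stack: [9, 3]
BINARY_OP - → 9 - 3 = 6. Stack: [6]
STORE_FAST r → r=6. Stack: []
LOAD_CONST → push 7. Stack: [7]
LOAD_FAST s → push 3. Stack: [7, 3]
BINARY_OP + → 7 + 3 = 10. Stack: [10]
LOAD_CONST → push 2. Stack: [10, 2]
BINARY_OP >> → 10 >> 2 = 2. Stack: [2]
STORE_FAST t → t=2. Stack: []
LOAD_FAST t → push 2. Stack: [2]
RETURN_VALUE → return 2.

2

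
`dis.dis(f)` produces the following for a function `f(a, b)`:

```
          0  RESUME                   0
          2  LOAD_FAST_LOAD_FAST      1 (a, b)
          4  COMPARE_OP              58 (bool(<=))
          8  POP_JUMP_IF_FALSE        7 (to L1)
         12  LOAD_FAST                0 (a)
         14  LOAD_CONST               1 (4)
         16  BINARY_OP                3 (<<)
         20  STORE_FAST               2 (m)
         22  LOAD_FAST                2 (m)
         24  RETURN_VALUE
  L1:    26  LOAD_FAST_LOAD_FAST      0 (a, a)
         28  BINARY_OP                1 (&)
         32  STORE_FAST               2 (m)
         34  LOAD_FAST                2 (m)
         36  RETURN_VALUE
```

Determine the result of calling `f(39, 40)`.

624

LOAD_FAST_LOAD_FAST a,b → push 39,40. Stack: [39, 40]
COMPARE_OP bool(<=) → 39 vs 40 = True. Stack: [True]
POP_JUMP_IF_FALSE → pop True; no jump. Stack: []
LOAD_FAST a → push 39. Stack: [39]
LOAD_CONST → push 4. Stack: [39, 4]
BINARY_OP << → 39 << 4 = 624. Stack: [624]
STORE_FAST m → m=624. Stack: []
LOAD_FAST m → push 624. Stack: [624]
RETURN_VALUE → return 624.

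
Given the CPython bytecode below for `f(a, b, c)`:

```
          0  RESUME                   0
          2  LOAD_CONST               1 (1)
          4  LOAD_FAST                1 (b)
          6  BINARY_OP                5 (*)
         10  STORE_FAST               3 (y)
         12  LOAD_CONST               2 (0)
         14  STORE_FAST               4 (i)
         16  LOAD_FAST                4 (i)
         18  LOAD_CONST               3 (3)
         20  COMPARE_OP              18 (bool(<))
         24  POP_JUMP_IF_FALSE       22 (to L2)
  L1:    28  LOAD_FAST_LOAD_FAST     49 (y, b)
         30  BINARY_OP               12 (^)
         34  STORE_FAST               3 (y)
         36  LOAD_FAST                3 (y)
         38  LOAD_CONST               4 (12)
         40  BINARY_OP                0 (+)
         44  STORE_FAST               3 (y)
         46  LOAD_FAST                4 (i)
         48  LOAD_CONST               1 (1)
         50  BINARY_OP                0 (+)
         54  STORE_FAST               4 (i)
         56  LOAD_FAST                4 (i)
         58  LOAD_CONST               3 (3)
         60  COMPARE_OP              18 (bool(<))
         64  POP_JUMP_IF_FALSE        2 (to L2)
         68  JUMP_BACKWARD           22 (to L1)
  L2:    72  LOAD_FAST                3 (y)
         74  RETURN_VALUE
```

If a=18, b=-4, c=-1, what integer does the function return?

LOAD_CONST → push 1. Stack: [1]
LOAD_FAST b → push -4. Stack: [1, -4]
BINARY_OP * → 1 * -4 = -4. Stack: [-4]
STORE_FAST y → y=-4. Stack: []
LOAD_CONST → push 0. Stack: [0]
STORE_FAST i → i=0. Stack: []
LOAD_FAST i → push 0. Stack: [0]
LOAD_CONST → push 3. Stack: [0, 3]
COMPARE_OP bool(<) → 0 vs 3 = True. Stack: [True]
POP_JUMP_IF_FALSE → pop True; no jump. Stack: []
LOAD_FAST_LOAD_FAST y,b → push -4,-4. Stack: [-4, -4]
BINARY_OP ^ → -4 ^ -4 = 0. Stack: [0]
STORE_FAST y → y=0. Stack: []
LOAD_FAST y → push 0. Stack: [0]
LOAD_CONST → push 12. Stack: [0, 12]
BINARY_OP + → 0 + 12 = 12. Stack: [12]
STORE_FAST y → y=12. Stack: []
LOAD_FAST i → push 0. Stack: [0]
LOAD_CONST → push 1. Stack: [0, 1]
BINARY_OP + → 0 + 1 = 1. Stack: [1]
STORE_FAST i → i=1. Stack: []
LOAD_FAST i → push 1. Stack: [1]
LOAD_CONST → push 3. Stack: [1, 3]
COMPARE_OP bool(<) → 1 vs 3 = True. Stack: [True]
POP_JUMP_IF_FALSE → pop True; no jump. Stack: []
LOAD_FAST_LOAD_FAST y,b → push 12,-4. Stack: [12, -4]
BINARY_OP ^ → 12 ^ -4 = -16. Stack: [-16]
STORE_FAST y → y=-16. Stack: []
LOAD_FAST y → push -16. Stack: [-16]
LOAD_CONST → push 12. Stack: [-16, 12]
BINARY_OP + → -16 + 12 = -4. Stack: [-4]
STORE_FAST y → y=-4. Stack: []
LOAD_FAST i → push 1. Stack: [1]
LOAD_CONST → push 1. Stack: [1, 1]
BINARY_OP + → 1 + 1 = 2. Stack: [2]
STORE_FAST i → i=2. Stack: []
LOAD_FAST i → push 2. Stack: [2]
LOAD_CONST → push 3. Stack: [2, 3]
COMPARE_OP bool(<) → 2 vs 3 = True. Stack: [True]
POP_JUMP_IF_FALSE → pop True; no jump. Stack: []
LOAD_FAST_LOAD_FAST y,b → push -4,-4. Stack: [-4, -4]
BINARY_OP ^ → -4 ^ -4 = 0. Stack: [0]
STORE_FAST y → y=0. Stack: []
LOAD_FAST y → push 0. Stack: [0]
LOAD_CONST → push 12. Stack: [0, 12]
BINARY_OP + → 0 + 12 = 12. Stack: [12]
STORE_FAST y → y=12. Stack: []
LOAD_FAST i → push 2. Stack: [2]
LOAD_CONST → push 1. Stack: [2, 1]
BINARY_OP + → 2 + 1 = 3. Stack: [3]
STORE_FAST i → i=3. Stack: []
LOAD_FAST i → push 3. Stack: [3]
LOAD_CONST → push 3. Stack: [3, 3]
COMPARE_OP bool(<) → 3 vs 3 = False. Stack: [False]
POP_JUMP_IF_FALSE → pop False; jump. Stack: []
LOAD_FAST y → push 12. Stack: [12]
RETURN_VALUE → return 12.

12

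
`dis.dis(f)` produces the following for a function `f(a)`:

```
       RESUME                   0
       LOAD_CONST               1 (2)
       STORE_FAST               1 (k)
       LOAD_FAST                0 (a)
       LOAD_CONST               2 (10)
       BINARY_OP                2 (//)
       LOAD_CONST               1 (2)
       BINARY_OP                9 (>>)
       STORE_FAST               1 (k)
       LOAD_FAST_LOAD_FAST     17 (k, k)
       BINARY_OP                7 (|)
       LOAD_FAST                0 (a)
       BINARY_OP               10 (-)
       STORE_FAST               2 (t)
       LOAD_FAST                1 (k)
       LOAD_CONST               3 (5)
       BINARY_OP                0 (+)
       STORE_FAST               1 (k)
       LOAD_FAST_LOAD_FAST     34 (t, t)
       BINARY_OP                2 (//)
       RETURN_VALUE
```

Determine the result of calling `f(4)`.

LOAD_CONST → push 2. Stack: [2]
STORE_FAST k → k=2. Stack: []
LOAD_FAST a → push 4. Stack: [4]
LOAD_CONST → push 10. Stack: [4, 10]
BINARY_OP // → 4 // 10 = 0. Stack: [0]
LOAD_CONST → push 2. Stack: [0, 2]
BINARY_OP >> → 0 >> 2 = 0. Stack: [0]
STORE_FAST k → k=0. Stack: []
LOAD_FAST_LOAD_FAST k,k → push 0,0. Stack: [0, 0]
BINARY_OP | → 0 | 0 = 0. Stack: [0]
LOAD_FAST a → push 4. Stack: [0, 4]
BINARY_OP - → 0 - 4 = -4. Stack: [-4]
STORE_FAST t → t=-4. Stack: []
LOAD_FAST k → push 0. Stack: [0]
LOAD_CONST → push 5. Stack: [0, 5]
BINARY_OP + → 0 + 5 = 5. Stack: [5]
STORE_FAST k → k=5. Stack: []
LOAD_FAST_LOAD_FAST t,t → push -4,-4. Stack: [-4, -4]
BINARY_OP // → -4 // -4 = 1. Stack: [1]
RETURN_VALUE → return 1.

1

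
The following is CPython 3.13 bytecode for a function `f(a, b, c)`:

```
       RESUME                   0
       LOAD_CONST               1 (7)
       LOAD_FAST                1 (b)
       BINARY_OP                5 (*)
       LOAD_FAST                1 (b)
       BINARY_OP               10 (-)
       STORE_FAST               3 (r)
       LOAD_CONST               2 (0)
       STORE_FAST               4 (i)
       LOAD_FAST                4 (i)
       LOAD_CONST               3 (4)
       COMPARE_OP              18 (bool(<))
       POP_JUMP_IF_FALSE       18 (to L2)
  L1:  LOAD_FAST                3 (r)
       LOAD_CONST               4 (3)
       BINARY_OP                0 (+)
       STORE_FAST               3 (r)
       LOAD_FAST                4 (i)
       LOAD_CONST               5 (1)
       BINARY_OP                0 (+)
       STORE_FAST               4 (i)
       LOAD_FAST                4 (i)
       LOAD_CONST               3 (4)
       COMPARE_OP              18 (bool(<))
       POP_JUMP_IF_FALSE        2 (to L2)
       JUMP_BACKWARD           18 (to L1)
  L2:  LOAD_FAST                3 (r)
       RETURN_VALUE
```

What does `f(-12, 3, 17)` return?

LOAD_CONST → push 7. Stack: [7]
LOAD_FAST b → push 3. Stack: [7, 3]
BINARY_OP * → 7 * 3 = 21. Stack: [21]
LOAD_FAST b → push 3. Stack: [21, 3]
BINARY_OP - → 21 - 3 = 18. Stack: [18]
STORE_FAST r → r=18. Stack: []
LOAD_CONST → push 0. Stack: [0]
STORE_FAST i → i=0. Stack: []
LOAD_FAST i → push 0. Stack: [0]
LOAD_CONST → push 4. Stack: [0, 4]
COMPARE_OP bool(<) → 0 vs 4 = True. Stack: [True]
POP_JUMP_IF_FALSE → pop True; no jump. Stack: []
LOAD_FAST r → push 18. Stack: [18]
LOAD_CONST → push 3. Stack: [18, 3]
BINARY_OP + → 18 + 3 = 21. Stack: [21]
STORE_FAST r → r=21. Stack: []
LOAD_FAST i → push 0. Stack: [0]
LOAD_CONST → push 1. Stack: [0, 1]
BINARY_OP + → 0 + 1 = 1. Stack: [1]
STORE_FAST i → i=1. Stack: []
LOAD_FAST i → push 1. Stack: [1]
LOAD_CONST → push 4. Stack: [1, 4]
COMPARE_OP bool(<) → 1 vs 4 = True. Stack: [True]
POP_JUMP_IF_FALSE → pop True; no jump. Stack: []
LOAD_FAST r → push 21. Stack: [21]
LOAD_CONST → push 3. Stack: [21, 3]
BINARY_OP + → 21 + 3 = 24. Stack: [24]
STORE_FAST r → r=24. Stack: []
LOAD_FAST i → push 1. Stack: [1]
LOAD_CONST → push 1. Stack: [1, 1]
BINARY_OP + → 1 + 1 = 2. Stack: [2]
STORE_FAST i → i=2. Stack: []
LOAD_FAST i → push 2. Stack: [2]
LOAD_CONST → push 4. Stack: [2, 4]
COMPARE_OP bool(<) → 2 vs 4 = True. Stack: [True]
POP_JUMP_IF_FALSE → pop True; no jump. Stack: []
LOAD_FAST r → push 24. Stack: [24]
LOAD_CONST → push 3. Stack: [24, 3]
BINARY_OP + → 24 + 3 = 27. Stack: [27]
STORE_FAST r → r=27. Stack: []
LOAD_FAST i → push 2. Stack: [2]
LOAD_CONST → push 1. Stack: [2, 1]
BINARY_OP + → 2 + 1 = 3. Stack: [3]
STORE_FAST i → i=3. Stack: []
LOAD_FAST i → push 3. Stack: [3]
LOAD_CONST → push 4. Stack: [3, 4]
COMPARE_OP bool(<) → 3 vs 4 = True. Stack: [True]
POP_JUMP_IF_FALSE → pop True; no jump. Stack: []
LOAD_FAST r → push 27. Stack: [27]
LOAD_CONST → push 3. Stack: [27, 3]
BINARY_OP + → 27 + 3 = 30. Stack: [30]
STORE_FAST r → r=30. Stack: []
LOAD_FAST i → push 3. Stack: [3]
LOAD_CONST → push 1. Stack: [3, 1]
BINARY_OP + → 3 + 1 = 4. Stack: [4]
STORE_FAST i → i=4. Stack: []
LOAD_FAST i → push 4. Stack: [4]
LOAD_CONST → push 4. Stack: [4, 4]
COMPARE_OP bool(<) → 4 vs 4 = False. Stack: [False]
POP_JUMP_IF_FALSE → pop False; jump. Stack: []
LOAD_FAST r → push 30. Stack: [30]
RETURN_VALUE → return 30.

30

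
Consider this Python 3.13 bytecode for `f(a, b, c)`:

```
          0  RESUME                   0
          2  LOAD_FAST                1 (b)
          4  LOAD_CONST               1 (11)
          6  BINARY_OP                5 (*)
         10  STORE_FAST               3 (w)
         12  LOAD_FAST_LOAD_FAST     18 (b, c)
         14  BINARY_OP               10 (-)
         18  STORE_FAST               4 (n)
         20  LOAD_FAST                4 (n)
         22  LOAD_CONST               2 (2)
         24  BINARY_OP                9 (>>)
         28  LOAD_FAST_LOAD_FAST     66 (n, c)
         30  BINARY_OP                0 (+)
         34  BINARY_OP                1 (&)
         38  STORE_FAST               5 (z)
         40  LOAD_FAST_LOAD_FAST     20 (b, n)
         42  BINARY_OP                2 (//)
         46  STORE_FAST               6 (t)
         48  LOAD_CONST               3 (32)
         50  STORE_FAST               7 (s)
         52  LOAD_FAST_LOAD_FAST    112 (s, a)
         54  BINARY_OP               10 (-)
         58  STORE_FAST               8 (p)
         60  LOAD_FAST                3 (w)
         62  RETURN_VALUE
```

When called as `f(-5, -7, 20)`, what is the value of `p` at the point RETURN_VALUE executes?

37

LOAD_FAST b → push -7. Stack: [-7]
LOAD_CONST → push 11. Stack: [-7, 11]
BINARY_OP * → -7 * 11 = -77. Stack: [-77]
STORE_FAST w → w=-77. Stack: []
LOAD_FAST_LOAD_FAST b,c → push -7,20. Stack: [-7, 20]
BINARY_OP - → -7 - 20 = -27. Stack: [-27]
STORE_FAST n → n=-27. Stack: []
LOAD_FAST n → push -27. Stack: [-27]
LOAD_CONST → push 2. Stack: [-27, 2]
BINARY_OP >> → -27 >> 2 = -7. Stack: [-7]
LOAD_FAST_LOAD_FAST n,c → push -27,20. Stack: [-7, -27, 20]
BINARY_OP + → -27 + 20 = -7. Stack: [-7, -7]
BINARY_OP & → -7 & -7 = -7. Stack: [-7]
STORE_FAST z → z=-7. Stack: []
LOAD_FAST_LOAD_FAST b,n → push -7,-27. Stack: [-7, -27]
BINARY_OP // → -7 // -27 = 0. Stack: [0]
STORE_FAST t → t=0. Stack: []
LOAD_CONST → push 32. Stack: [32]
STORE_FAST s → s=32. Stack: []
LOAD_FAST_LOAD_FAST s,a → push 32,-5. Stack: [32, -5]
BINARY_OP - → 32 - -5 = 37. Stack: [37]
STORE_FAST p → p=37. Stack: []
LOAD_FAST w → push -77. Stack: [-77]
RETURN_VALUE → return -77.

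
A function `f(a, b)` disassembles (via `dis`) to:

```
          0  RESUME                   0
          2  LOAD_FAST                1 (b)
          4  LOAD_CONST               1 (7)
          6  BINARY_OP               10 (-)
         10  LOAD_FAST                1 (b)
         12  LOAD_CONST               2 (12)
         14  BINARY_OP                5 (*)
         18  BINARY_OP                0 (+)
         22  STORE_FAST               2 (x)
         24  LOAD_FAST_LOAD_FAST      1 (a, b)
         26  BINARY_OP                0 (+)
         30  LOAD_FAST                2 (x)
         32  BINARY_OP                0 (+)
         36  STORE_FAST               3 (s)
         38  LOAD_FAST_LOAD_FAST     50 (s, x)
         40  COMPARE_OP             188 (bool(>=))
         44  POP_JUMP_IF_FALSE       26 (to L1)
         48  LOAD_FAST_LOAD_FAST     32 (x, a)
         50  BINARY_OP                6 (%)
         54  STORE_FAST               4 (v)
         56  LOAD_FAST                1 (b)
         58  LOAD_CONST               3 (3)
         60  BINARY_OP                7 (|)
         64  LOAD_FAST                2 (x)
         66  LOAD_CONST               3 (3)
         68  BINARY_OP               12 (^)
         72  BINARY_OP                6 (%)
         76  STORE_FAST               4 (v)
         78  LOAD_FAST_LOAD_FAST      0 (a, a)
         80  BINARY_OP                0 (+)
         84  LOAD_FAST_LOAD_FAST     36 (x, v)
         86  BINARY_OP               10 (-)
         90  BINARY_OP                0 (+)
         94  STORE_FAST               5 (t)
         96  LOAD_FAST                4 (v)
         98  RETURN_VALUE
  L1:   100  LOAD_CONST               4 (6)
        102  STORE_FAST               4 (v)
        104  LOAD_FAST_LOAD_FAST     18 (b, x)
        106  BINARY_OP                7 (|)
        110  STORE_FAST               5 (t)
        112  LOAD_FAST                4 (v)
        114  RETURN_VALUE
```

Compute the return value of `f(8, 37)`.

LOAD_FAST b → push 37. Stack: [37]
LOAD_CONST → push 7. Stack: [37, 7]
BINARY_OP - → 37 - 7 = 30. Stack: [30]
LOAD_FAST b → push 37. Stack: [30, 37]
LOAD_CONST → push 12. Stack: [30, 37, 12]
BINARY_OP * → 37 * 12 = 444. Stack: [30, 444]
BINARY_OP + → 30 + 444 = 474. Stack: [474]
STORE_FAST x → x=474. Stack: []
LOAD_FAST_LOAD_FAST a,b → push 8,37. Stack: [8, 37]
BINARY_OP + → 8 + 37 = 45. Stack: [45]
LOAD_FAST x → push 474. Stack: [45, 474]
BINARY_OP + → 45 + 474 = 519. Stack: [519]
STORE_FAST s → s=519. Stack: []
LOAD_FAST_LOAD_FAST s,x → push 519,474. Stack: [519, 474]
COMPARE_OP bool(>=) → 519 vs 474 = True. Stack: [True]
POP_JUMP_IF_FALSE → pop True; no jump. Stack: []
LOAD_FAST_LOAD_FAST x,a → push 474,8. Stack: [474, 8]
BINARY_OP % → 474 % 8 = 2. Stack: [2]
STORE_FAST v → v=2. Stack: []
LOAD_FAST b → push 37. Stack: [37]
LOAD_CONST → push 3. Stack: [37, 3]
BINARY_OP | → 37 | 3 = 39. Stack: [39]
LOAD_FAST x → push 474. Stack: [39, 474]
LOAD_CONST → push 3. Stack: [39, 474, 3]
BINARY_OP ^ → 474 ^ 3 = 473. Stack: [39, 473]
BINARY_OP % → 39 % 473 = 39. Stack: [39]
STORE_FAST v → v=39. Stack: []
LOAD_FAST_LOAD_FAST a,a → push 8,8. Stack: [8, 8]
BINARY_OP + → 8 + 8 = 16. Stack: [16]
LOAD_FAST_LOAD_FAST x,v → push 474,39. Stack: [16, 474, 39]
BINARY_OP - → 474 - 39 = 435. Stack: [16, 435]
BINARY_OP + → 16 + 435 = 451. Stack: [451]
STORE_FAST t → t=451. Stack: []
LOAD_FAST v → push 39. Stack: [39]
RETURN_VALUE → return 39.

39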